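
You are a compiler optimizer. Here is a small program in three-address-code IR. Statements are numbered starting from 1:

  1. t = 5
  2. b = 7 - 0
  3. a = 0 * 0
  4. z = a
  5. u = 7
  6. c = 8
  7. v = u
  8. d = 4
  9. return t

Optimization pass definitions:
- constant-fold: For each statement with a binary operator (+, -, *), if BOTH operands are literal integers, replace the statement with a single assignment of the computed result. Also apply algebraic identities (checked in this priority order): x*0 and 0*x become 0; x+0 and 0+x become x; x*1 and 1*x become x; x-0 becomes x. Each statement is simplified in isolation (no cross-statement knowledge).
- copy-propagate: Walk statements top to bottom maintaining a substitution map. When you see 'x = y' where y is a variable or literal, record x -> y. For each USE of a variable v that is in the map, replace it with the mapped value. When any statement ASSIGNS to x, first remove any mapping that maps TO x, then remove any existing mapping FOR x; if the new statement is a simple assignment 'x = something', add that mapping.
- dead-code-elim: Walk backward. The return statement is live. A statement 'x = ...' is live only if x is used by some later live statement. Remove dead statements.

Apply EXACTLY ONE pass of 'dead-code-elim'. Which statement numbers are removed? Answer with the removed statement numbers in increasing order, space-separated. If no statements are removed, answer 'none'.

Answer: 2 3 4 5 6 7 8

Derivation:
Backward liveness scan:
Stmt 1 't = 5': KEEP (t is live); live-in = []
Stmt 2 'b = 7 - 0': DEAD (b not in live set ['t'])
Stmt 3 'a = 0 * 0': DEAD (a not in live set ['t'])
Stmt 4 'z = a': DEAD (z not in live set ['t'])
Stmt 5 'u = 7': DEAD (u not in live set ['t'])
Stmt 6 'c = 8': DEAD (c not in live set ['t'])
Stmt 7 'v = u': DEAD (v not in live set ['t'])
Stmt 8 'd = 4': DEAD (d not in live set ['t'])
Stmt 9 'return t': KEEP (return); live-in = ['t']
Removed statement numbers: [2, 3, 4, 5, 6, 7, 8]
Surviving IR:
  t = 5
  return t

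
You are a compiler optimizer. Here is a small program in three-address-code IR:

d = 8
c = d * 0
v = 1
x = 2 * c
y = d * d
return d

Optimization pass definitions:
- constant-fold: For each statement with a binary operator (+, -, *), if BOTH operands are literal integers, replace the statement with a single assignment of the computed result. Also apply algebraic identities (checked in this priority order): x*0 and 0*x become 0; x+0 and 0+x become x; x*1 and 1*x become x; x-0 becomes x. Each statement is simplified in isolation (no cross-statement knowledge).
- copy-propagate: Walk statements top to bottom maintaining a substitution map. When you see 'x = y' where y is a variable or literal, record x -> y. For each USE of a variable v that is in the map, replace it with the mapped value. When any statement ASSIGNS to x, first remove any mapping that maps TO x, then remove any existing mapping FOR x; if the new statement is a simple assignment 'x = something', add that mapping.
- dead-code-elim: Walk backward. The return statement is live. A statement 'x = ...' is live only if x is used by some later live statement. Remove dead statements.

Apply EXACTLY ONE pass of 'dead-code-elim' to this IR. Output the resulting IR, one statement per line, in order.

Answer: d = 8
return d

Derivation:
Applying dead-code-elim statement-by-statement:
  [6] return d  -> KEEP (return); live=['d']
  [5] y = d * d  -> DEAD (y not live)
  [4] x = 2 * c  -> DEAD (x not live)
  [3] v = 1  -> DEAD (v not live)
  [2] c = d * 0  -> DEAD (c not live)
  [1] d = 8  -> KEEP; live=[]
Result (2 stmts):
  d = 8
  return d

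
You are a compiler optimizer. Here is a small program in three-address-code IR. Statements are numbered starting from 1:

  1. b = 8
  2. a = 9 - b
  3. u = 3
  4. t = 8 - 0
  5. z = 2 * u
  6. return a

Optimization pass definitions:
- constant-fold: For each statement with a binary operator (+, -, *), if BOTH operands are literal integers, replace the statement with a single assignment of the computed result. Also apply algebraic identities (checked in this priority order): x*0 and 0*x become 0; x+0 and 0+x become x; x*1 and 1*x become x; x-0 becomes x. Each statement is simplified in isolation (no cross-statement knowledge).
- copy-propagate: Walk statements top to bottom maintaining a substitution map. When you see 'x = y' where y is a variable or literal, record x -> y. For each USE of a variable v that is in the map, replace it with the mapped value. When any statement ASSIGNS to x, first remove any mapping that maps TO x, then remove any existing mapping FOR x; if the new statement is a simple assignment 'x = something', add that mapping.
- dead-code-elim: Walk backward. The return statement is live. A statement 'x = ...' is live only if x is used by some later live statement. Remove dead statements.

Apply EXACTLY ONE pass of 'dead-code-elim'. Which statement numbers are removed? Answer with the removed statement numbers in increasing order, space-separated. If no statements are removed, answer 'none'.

Answer: 3 4 5

Derivation:
Backward liveness scan:
Stmt 1 'b = 8': KEEP (b is live); live-in = []
Stmt 2 'a = 9 - b': KEEP (a is live); live-in = ['b']
Stmt 3 'u = 3': DEAD (u not in live set ['a'])
Stmt 4 't = 8 - 0': DEAD (t not in live set ['a'])
Stmt 5 'z = 2 * u': DEAD (z not in live set ['a'])
Stmt 6 'return a': KEEP (return); live-in = ['a']
Removed statement numbers: [3, 4, 5]
Surviving IR:
  b = 8
  a = 9 - b
  return a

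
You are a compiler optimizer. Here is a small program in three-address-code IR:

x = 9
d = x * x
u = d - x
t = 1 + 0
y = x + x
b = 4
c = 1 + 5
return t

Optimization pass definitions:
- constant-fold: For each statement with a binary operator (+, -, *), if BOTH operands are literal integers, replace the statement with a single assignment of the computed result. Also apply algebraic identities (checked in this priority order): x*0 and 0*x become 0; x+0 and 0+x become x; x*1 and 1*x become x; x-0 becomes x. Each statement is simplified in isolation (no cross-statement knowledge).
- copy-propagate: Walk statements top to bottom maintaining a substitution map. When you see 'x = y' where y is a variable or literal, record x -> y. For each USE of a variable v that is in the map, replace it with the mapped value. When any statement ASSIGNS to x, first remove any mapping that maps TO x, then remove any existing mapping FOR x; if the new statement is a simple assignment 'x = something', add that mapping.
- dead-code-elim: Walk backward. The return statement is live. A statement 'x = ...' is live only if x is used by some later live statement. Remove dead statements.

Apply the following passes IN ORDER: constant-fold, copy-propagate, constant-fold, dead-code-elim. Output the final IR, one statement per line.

Initial IR:
  x = 9
  d = x * x
  u = d - x
  t = 1 + 0
  y = x + x
  b = 4
  c = 1 + 5
  return t
After constant-fold (8 stmts):
  x = 9
  d = x * x
  u = d - x
  t = 1
  y = x + x
  b = 4
  c = 6
  return t
After copy-propagate (8 stmts):
  x = 9
  d = 9 * 9
  u = d - 9
  t = 1
  y = 9 + 9
  b = 4
  c = 6
  return 1
After constant-fold (8 stmts):
  x = 9
  d = 81
  u = d - 9
  t = 1
  y = 18
  b = 4
  c = 6
  return 1
After dead-code-elim (1 stmts):
  return 1

Answer: return 1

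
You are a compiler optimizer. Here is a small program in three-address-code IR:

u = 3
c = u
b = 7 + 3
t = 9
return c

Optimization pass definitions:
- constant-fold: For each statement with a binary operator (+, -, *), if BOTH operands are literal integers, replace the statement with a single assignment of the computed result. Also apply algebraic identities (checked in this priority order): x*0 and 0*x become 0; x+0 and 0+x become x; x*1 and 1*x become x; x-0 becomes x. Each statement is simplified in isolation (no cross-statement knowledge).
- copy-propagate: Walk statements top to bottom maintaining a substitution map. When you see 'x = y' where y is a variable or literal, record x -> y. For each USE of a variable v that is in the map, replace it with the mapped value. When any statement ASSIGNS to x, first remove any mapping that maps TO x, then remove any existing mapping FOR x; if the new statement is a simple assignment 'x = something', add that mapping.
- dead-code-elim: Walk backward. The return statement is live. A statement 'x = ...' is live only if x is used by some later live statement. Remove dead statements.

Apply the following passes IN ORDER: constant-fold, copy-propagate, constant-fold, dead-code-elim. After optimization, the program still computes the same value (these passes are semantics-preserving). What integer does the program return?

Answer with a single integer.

Initial IR:
  u = 3
  c = u
  b = 7 + 3
  t = 9
  return c
After constant-fold (5 stmts):
  u = 3
  c = u
  b = 10
  t = 9
  return c
After copy-propagate (5 stmts):
  u = 3
  c = 3
  b = 10
  t = 9
  return 3
After constant-fold (5 stmts):
  u = 3
  c = 3
  b = 10
  t = 9
  return 3
After dead-code-elim (1 stmts):
  return 3
Evaluate:
  u = 3  =>  u = 3
  c = u  =>  c = 3
  b = 7 + 3  =>  b = 10
  t = 9  =>  t = 9
  return c = 3

Answer: 3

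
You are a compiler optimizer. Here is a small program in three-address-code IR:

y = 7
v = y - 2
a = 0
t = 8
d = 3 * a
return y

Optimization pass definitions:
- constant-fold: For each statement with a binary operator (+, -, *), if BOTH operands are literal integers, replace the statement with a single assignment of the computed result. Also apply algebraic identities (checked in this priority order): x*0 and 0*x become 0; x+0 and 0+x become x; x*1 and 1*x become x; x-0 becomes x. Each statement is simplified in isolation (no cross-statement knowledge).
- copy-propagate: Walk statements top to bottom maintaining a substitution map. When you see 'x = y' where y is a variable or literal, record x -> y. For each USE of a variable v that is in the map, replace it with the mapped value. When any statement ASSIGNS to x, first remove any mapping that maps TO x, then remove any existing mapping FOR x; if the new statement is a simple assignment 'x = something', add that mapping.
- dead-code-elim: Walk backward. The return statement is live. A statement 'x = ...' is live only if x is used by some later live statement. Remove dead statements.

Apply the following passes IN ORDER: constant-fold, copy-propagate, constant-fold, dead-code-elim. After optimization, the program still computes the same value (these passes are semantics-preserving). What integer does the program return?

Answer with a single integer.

Initial IR:
  y = 7
  v = y - 2
  a = 0
  t = 8
  d = 3 * a
  return y
After constant-fold (6 stmts):
  y = 7
  v = y - 2
  a = 0
  t = 8
  d = 3 * a
  return y
After copy-propagate (6 stmts):
  y = 7
  v = 7 - 2
  a = 0
  t = 8
  d = 3 * 0
  return 7
After constant-fold (6 stmts):
  y = 7
  v = 5
  a = 0
  t = 8
  d = 0
  return 7
After dead-code-elim (1 stmts):
  return 7
Evaluate:
  y = 7  =>  y = 7
  v = y - 2  =>  v = 5
  a = 0  =>  a = 0
  t = 8  =>  t = 8
  d = 3 * a  =>  d = 0
  return y = 7

Answer: 7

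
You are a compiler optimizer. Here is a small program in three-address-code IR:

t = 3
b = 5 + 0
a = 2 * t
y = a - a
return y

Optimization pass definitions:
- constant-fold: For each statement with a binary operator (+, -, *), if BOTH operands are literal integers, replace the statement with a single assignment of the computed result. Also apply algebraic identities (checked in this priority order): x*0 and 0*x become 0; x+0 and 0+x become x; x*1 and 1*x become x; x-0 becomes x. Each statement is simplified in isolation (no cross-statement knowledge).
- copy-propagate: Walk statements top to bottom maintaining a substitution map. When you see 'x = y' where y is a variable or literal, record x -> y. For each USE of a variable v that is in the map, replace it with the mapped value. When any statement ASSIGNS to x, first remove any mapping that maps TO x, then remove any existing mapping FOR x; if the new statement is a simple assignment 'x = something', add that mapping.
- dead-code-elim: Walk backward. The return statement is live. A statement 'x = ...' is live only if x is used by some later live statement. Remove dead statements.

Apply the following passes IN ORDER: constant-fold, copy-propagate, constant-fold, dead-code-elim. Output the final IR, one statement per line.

Initial IR:
  t = 3
  b = 5 + 0
  a = 2 * t
  y = a - a
  return y
After constant-fold (5 stmts):
  t = 3
  b = 5
  a = 2 * t
  y = a - a
  return y
After copy-propagate (5 stmts):
  t = 3
  b = 5
  a = 2 * 3
  y = a - a
  return y
After constant-fold (5 stmts):
  t = 3
  b = 5
  a = 6
  y = a - a
  return y
After dead-code-elim (3 stmts):
  a = 6
  y = a - a
  return y

Answer: a = 6
y = a - a
return y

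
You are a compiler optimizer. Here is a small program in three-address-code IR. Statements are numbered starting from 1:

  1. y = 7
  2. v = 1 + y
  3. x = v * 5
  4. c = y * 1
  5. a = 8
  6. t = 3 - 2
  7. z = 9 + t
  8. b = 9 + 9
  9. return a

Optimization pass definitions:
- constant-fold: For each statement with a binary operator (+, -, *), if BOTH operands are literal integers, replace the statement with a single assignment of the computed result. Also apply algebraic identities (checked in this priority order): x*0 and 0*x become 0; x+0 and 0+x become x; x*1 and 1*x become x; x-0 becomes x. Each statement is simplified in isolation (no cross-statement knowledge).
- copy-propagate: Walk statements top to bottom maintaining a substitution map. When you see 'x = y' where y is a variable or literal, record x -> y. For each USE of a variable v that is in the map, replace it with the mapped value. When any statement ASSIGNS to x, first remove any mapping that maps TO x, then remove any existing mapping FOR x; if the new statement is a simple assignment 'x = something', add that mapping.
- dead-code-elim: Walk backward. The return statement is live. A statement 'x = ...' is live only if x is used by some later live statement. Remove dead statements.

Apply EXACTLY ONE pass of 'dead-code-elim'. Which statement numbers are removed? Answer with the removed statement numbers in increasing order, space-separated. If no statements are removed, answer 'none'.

Backward liveness scan:
Stmt 1 'y = 7': DEAD (y not in live set [])
Stmt 2 'v = 1 + y': DEAD (v not in live set [])
Stmt 3 'x = v * 5': DEAD (x not in live set [])
Stmt 4 'c = y * 1': DEAD (c not in live set [])
Stmt 5 'a = 8': KEEP (a is live); live-in = []
Stmt 6 't = 3 - 2': DEAD (t not in live set ['a'])
Stmt 7 'z = 9 + t': DEAD (z not in live set ['a'])
Stmt 8 'b = 9 + 9': DEAD (b not in live set ['a'])
Stmt 9 'return a': KEEP (return); live-in = ['a']
Removed statement numbers: [1, 2, 3, 4, 6, 7, 8]
Surviving IR:
  a = 8
  return a

Answer: 1 2 3 4 6 7 8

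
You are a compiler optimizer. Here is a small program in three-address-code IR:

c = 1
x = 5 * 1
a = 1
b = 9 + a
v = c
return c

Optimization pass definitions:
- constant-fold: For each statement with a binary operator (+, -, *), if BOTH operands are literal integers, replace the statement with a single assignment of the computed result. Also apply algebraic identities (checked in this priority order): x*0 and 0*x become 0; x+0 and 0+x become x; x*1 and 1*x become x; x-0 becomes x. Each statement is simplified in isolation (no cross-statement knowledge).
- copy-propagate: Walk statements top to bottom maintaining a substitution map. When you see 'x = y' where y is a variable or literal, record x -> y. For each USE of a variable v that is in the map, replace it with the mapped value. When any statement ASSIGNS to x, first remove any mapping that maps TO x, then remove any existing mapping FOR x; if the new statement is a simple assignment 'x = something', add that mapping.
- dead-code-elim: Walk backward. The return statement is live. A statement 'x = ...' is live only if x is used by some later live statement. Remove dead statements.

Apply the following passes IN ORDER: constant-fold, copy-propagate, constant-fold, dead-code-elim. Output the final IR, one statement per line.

Answer: return 1

Derivation:
Initial IR:
  c = 1
  x = 5 * 1
  a = 1
  b = 9 + a
  v = c
  return c
After constant-fold (6 stmts):
  c = 1
  x = 5
  a = 1
  b = 9 + a
  v = c
  return c
After copy-propagate (6 stmts):
  c = 1
  x = 5
  a = 1
  b = 9 + 1
  v = 1
  return 1
After constant-fold (6 stmts):
  c = 1
  x = 5
  a = 1
  b = 10
  v = 1
  return 1
After dead-code-elim (1 stmts):
  return 1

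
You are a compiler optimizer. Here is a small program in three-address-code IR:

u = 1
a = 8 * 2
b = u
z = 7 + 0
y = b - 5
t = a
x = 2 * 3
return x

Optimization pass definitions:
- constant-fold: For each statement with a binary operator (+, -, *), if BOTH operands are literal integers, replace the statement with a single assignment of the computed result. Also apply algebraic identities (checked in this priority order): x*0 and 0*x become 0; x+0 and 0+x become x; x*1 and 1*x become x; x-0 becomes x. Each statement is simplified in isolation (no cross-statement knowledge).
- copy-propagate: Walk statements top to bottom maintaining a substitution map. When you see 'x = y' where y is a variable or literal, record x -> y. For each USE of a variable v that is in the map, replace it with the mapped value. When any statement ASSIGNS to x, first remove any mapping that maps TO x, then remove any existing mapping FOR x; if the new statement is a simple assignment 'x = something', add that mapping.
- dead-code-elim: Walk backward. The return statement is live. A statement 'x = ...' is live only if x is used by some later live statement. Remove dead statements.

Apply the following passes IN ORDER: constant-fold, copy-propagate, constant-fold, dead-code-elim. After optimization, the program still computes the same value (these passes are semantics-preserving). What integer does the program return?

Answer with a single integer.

Answer: 6

Derivation:
Initial IR:
  u = 1
  a = 8 * 2
  b = u
  z = 7 + 0
  y = b - 5
  t = a
  x = 2 * 3
  return x
After constant-fold (8 stmts):
  u = 1
  a = 16
  b = u
  z = 7
  y = b - 5
  t = a
  x = 6
  return x
After copy-propagate (8 stmts):
  u = 1
  a = 16
  b = 1
  z = 7
  y = 1 - 5
  t = 16
  x = 6
  return 6
After constant-fold (8 stmts):
  u = 1
  a = 16
  b = 1
  z = 7
  y = -4
  t = 16
  x = 6
  return 6
After dead-code-elim (1 stmts):
  return 6
Evaluate:
  u = 1  =>  u = 1
  a = 8 * 2  =>  a = 16
  b = u  =>  b = 1
  z = 7 + 0  =>  z = 7
  y = b - 5  =>  y = -4
  t = a  =>  t = 16
  x = 2 * 3  =>  x = 6
  return x = 6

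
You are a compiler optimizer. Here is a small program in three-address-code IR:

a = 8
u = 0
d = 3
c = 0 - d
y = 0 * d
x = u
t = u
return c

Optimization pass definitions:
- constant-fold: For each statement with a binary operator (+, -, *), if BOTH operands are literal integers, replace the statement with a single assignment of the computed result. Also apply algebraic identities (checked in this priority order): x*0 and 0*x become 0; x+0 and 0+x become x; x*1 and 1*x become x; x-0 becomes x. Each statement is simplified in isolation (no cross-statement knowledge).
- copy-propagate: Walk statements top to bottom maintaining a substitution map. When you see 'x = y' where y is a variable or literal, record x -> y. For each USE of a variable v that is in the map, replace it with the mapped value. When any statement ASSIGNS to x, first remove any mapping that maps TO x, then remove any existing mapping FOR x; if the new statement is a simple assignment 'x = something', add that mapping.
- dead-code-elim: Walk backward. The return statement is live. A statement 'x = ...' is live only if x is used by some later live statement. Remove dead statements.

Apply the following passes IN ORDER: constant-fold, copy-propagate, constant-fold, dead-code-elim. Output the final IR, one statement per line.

Initial IR:
  a = 8
  u = 0
  d = 3
  c = 0 - d
  y = 0 * d
  x = u
  t = u
  return c
After constant-fold (8 stmts):
  a = 8
  u = 0
  d = 3
  c = 0 - d
  y = 0
  x = u
  t = u
  return c
After copy-propagate (8 stmts):
  a = 8
  u = 0
  d = 3
  c = 0 - 3
  y = 0
  x = 0
  t = 0
  return c
After constant-fold (8 stmts):
  a = 8
  u = 0
  d = 3
  c = -3
  y = 0
  x = 0
  t = 0
  return c
After dead-code-elim (2 stmts):
  c = -3
  return c

Answer: c = -3
return c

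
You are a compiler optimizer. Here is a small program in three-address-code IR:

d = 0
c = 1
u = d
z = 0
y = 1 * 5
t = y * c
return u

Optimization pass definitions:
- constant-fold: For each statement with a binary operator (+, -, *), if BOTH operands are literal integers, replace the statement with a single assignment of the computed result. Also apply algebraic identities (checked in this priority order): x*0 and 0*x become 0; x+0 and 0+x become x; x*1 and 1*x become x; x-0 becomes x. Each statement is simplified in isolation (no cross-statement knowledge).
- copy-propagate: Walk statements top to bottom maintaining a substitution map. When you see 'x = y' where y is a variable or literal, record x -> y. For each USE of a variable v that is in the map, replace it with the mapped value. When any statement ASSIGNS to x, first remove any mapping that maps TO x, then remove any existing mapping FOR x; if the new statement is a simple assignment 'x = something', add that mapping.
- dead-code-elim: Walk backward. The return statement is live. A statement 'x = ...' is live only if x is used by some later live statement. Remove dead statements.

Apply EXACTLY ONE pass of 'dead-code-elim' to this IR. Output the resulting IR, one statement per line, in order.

Answer: d = 0
u = d
return u

Derivation:
Applying dead-code-elim statement-by-statement:
  [7] return u  -> KEEP (return); live=['u']
  [6] t = y * c  -> DEAD (t not live)
  [5] y = 1 * 5  -> DEAD (y not live)
  [4] z = 0  -> DEAD (z not live)
  [3] u = d  -> KEEP; live=['d']
  [2] c = 1  -> DEAD (c not live)
  [1] d = 0  -> KEEP; live=[]
Result (3 stmts):
  d = 0
  u = d
  return u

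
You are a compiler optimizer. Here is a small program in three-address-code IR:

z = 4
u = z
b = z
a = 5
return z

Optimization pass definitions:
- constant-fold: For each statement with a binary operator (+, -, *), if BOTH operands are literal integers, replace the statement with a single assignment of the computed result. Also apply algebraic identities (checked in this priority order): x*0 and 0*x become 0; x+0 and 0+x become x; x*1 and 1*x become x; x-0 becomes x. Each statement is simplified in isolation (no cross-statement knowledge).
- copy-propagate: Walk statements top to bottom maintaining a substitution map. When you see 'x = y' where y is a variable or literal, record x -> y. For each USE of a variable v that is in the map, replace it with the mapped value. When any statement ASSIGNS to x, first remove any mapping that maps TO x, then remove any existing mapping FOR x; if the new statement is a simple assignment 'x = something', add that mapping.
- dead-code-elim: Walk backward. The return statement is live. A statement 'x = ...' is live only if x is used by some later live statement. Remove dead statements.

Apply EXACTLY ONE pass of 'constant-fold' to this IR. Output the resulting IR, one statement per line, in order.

Answer: z = 4
u = z
b = z
a = 5
return z

Derivation:
Applying constant-fold statement-by-statement:
  [1] z = 4  (unchanged)
  [2] u = z  (unchanged)
  [3] b = z  (unchanged)
  [4] a = 5  (unchanged)
  [5] return z  (unchanged)
Result (5 stmts):
  z = 4
  u = z
  b = z
  a = 5
  return z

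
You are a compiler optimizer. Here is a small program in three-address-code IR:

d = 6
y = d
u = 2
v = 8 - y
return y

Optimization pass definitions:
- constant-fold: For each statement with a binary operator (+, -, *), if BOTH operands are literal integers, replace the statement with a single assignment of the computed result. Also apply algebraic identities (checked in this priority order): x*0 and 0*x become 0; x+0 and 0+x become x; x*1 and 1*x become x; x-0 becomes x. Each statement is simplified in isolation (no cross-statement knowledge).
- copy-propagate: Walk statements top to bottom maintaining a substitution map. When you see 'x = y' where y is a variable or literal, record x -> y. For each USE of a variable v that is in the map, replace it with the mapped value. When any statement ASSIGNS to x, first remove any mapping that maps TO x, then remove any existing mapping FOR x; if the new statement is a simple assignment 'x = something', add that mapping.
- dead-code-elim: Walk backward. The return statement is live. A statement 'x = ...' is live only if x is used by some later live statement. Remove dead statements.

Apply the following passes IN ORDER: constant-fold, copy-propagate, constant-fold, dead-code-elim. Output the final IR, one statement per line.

Initial IR:
  d = 6
  y = d
  u = 2
  v = 8 - y
  return y
After constant-fold (5 stmts):
  d = 6
  y = d
  u = 2
  v = 8 - y
  return y
After copy-propagate (5 stmts):
  d = 6
  y = 6
  u = 2
  v = 8 - 6
  return 6
After constant-fold (5 stmts):
  d = 6
  y = 6
  u = 2
  v = 2
  return 6
After dead-code-elim (1 stmts):
  return 6

Answer: return 6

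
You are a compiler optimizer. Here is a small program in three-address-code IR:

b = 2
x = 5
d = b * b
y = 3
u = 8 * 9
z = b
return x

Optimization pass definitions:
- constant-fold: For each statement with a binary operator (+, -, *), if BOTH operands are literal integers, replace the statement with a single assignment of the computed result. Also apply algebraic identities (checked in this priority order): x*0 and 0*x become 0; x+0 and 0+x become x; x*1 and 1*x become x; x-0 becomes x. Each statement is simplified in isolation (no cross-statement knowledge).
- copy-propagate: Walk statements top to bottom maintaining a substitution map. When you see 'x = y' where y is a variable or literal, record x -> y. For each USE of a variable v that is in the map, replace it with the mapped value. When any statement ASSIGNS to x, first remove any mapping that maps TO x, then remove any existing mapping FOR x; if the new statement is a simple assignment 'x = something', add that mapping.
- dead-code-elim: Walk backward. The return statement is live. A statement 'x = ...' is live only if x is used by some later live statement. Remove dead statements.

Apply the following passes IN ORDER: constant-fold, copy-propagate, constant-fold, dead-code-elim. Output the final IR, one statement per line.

Answer: return 5

Derivation:
Initial IR:
  b = 2
  x = 5
  d = b * b
  y = 3
  u = 8 * 9
  z = b
  return x
After constant-fold (7 stmts):
  b = 2
  x = 5
  d = b * b
  y = 3
  u = 72
  z = b
  return x
After copy-propagate (7 stmts):
  b = 2
  x = 5
  d = 2 * 2
  y = 3
  u = 72
  z = 2
  return 5
After constant-fold (7 stmts):
  b = 2
  x = 5
  d = 4
  y = 3
  u = 72
  z = 2
  return 5
After dead-code-elim (1 stmts):
  return 5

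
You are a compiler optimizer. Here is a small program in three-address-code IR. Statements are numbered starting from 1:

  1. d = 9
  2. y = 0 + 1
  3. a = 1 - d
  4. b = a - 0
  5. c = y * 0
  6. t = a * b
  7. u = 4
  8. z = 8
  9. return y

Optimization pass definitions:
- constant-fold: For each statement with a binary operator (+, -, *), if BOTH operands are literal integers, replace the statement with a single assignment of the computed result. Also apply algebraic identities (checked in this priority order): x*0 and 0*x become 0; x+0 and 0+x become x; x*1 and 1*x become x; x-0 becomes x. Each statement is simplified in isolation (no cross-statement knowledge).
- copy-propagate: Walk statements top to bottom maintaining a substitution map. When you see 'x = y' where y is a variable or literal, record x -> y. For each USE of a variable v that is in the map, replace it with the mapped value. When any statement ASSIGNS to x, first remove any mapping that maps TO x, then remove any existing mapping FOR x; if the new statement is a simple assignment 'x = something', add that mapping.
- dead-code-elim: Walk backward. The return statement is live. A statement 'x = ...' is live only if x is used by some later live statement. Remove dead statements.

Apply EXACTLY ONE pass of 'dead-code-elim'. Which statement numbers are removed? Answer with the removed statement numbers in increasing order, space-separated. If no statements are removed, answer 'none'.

Answer: 1 3 4 5 6 7 8

Derivation:
Backward liveness scan:
Stmt 1 'd = 9': DEAD (d not in live set [])
Stmt 2 'y = 0 + 1': KEEP (y is live); live-in = []
Stmt 3 'a = 1 - d': DEAD (a not in live set ['y'])
Stmt 4 'b = a - 0': DEAD (b not in live set ['y'])
Stmt 5 'c = y * 0': DEAD (c not in live set ['y'])
Stmt 6 't = a * b': DEAD (t not in live set ['y'])
Stmt 7 'u = 4': DEAD (u not in live set ['y'])
Stmt 8 'z = 8': DEAD (z not in live set ['y'])
Stmt 9 'return y': KEEP (return); live-in = ['y']
Removed statement numbers: [1, 3, 4, 5, 6, 7, 8]
Surviving IR:
  y = 0 + 1
  return y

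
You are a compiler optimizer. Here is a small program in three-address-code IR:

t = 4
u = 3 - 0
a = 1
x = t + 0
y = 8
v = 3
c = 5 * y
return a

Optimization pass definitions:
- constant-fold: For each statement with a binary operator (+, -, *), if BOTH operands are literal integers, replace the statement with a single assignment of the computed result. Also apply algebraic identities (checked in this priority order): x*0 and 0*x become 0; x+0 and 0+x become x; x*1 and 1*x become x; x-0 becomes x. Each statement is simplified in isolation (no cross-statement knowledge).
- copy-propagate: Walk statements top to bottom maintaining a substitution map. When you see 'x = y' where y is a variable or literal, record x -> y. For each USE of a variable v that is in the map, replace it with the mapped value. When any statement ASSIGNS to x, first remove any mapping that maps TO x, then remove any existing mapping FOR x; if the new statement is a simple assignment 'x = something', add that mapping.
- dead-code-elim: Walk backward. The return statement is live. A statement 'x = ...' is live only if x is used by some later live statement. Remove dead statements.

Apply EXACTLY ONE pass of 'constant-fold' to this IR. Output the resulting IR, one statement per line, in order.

Applying constant-fold statement-by-statement:
  [1] t = 4  (unchanged)
  [2] u = 3 - 0  -> u = 3
  [3] a = 1  (unchanged)
  [4] x = t + 0  -> x = t
  [5] y = 8  (unchanged)
  [6] v = 3  (unchanged)
  [7] c = 5 * y  (unchanged)
  [8] return a  (unchanged)
Result (8 stmts):
  t = 4
  u = 3
  a = 1
  x = t
  y = 8
  v = 3
  c = 5 * y
  return a

Answer: t = 4
u = 3
a = 1
x = t
y = 8
v = 3
c = 5 * y
return a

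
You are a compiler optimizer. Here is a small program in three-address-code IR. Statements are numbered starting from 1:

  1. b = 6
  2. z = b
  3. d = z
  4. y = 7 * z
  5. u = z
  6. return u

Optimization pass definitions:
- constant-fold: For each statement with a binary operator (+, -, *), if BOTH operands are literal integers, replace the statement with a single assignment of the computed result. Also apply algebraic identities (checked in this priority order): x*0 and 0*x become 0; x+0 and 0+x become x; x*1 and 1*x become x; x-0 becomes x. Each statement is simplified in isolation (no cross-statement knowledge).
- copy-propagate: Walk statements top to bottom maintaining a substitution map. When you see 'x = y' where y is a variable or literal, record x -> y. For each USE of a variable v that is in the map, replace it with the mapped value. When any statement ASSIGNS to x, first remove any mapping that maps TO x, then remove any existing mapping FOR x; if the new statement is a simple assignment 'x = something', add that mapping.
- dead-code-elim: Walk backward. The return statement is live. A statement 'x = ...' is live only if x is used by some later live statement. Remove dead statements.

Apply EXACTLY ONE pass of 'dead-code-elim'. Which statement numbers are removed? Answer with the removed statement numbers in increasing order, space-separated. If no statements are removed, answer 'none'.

Answer: 3 4

Derivation:
Backward liveness scan:
Stmt 1 'b = 6': KEEP (b is live); live-in = []
Stmt 2 'z = b': KEEP (z is live); live-in = ['b']
Stmt 3 'd = z': DEAD (d not in live set ['z'])
Stmt 4 'y = 7 * z': DEAD (y not in live set ['z'])
Stmt 5 'u = z': KEEP (u is live); live-in = ['z']
Stmt 6 'return u': KEEP (return); live-in = ['u']
Removed statement numbers: [3, 4]
Surviving IR:
  b = 6
  z = b
  u = z
  return u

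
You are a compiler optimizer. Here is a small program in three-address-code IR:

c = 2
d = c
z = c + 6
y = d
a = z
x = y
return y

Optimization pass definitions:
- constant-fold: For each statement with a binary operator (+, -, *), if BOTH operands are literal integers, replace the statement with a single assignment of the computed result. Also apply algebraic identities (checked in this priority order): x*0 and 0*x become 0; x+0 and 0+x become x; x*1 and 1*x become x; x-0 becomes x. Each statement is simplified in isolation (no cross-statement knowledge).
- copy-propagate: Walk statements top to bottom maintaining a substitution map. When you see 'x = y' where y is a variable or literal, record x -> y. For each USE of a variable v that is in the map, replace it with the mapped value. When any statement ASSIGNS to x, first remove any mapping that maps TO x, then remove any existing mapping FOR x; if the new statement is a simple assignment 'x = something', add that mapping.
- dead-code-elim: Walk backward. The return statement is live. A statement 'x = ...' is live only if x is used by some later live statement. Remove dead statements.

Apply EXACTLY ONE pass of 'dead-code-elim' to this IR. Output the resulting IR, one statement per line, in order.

Applying dead-code-elim statement-by-statement:
  [7] return y  -> KEEP (return); live=['y']
  [6] x = y  -> DEAD (x not live)
  [5] a = z  -> DEAD (a not live)
  [4] y = d  -> KEEP; live=['d']
  [3] z = c + 6  -> DEAD (z not live)
  [2] d = c  -> KEEP; live=['c']
  [1] c = 2  -> KEEP; live=[]
Result (4 stmts):
  c = 2
  d = c
  y = d
  return y

Answer: c = 2
d = c
y = d
return y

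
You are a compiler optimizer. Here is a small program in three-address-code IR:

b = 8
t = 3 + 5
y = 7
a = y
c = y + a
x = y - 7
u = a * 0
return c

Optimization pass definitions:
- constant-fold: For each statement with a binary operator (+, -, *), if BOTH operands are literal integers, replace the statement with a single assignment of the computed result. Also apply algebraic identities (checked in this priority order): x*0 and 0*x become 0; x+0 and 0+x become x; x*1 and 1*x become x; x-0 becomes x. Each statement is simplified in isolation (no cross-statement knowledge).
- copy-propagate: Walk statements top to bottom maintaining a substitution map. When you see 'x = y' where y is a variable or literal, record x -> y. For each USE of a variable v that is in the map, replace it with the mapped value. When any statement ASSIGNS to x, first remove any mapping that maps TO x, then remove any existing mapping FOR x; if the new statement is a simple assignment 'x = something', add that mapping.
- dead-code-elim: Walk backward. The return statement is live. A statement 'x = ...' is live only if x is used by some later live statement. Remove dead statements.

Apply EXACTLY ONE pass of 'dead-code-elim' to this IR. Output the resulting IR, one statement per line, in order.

Applying dead-code-elim statement-by-statement:
  [8] return c  -> KEEP (return); live=['c']
  [7] u = a * 0  -> DEAD (u not live)
  [6] x = y - 7  -> DEAD (x not live)
  [5] c = y + a  -> KEEP; live=['a', 'y']
  [4] a = y  -> KEEP; live=['y']
  [3] y = 7  -> KEEP; live=[]
  [2] t = 3 + 5  -> DEAD (t not live)
  [1] b = 8  -> DEAD (b not live)
Result (4 stmts):
  y = 7
  a = y
  c = y + a
  return c

Answer: y = 7
a = y
c = y + a
return c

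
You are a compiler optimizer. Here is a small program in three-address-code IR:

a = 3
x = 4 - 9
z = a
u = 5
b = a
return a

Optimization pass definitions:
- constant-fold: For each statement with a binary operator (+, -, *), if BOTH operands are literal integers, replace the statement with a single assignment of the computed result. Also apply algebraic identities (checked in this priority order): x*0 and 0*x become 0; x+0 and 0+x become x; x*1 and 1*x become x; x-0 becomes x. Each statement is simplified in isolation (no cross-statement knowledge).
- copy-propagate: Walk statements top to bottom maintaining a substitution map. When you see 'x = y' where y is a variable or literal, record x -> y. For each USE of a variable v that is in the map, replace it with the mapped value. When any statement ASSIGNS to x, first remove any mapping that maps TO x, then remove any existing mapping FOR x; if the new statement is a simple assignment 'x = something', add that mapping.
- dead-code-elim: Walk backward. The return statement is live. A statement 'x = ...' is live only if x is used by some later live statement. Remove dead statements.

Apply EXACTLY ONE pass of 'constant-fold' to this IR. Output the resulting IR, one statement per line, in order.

Applying constant-fold statement-by-statement:
  [1] a = 3  (unchanged)
  [2] x = 4 - 9  -> x = -5
  [3] z = a  (unchanged)
  [4] u = 5  (unchanged)
  [5] b = a  (unchanged)
  [6] return a  (unchanged)
Result (6 stmts):
  a = 3
  x = -5
  z = a
  u = 5
  b = a
  return a

Answer: a = 3
x = -5
z = a
u = 5
b = a
return a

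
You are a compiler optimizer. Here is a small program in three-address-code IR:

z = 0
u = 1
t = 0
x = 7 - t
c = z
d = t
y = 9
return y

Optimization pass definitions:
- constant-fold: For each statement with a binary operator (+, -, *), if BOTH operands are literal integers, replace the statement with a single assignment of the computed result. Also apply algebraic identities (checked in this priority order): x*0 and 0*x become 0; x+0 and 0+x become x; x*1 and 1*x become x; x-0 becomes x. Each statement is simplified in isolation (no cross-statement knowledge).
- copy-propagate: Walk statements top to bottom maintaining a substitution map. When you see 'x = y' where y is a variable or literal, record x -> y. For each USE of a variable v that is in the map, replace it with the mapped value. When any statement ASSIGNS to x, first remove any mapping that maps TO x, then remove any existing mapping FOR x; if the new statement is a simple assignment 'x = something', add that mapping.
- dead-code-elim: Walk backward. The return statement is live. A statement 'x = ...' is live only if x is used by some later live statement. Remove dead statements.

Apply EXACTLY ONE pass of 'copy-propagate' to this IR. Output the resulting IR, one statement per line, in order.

Applying copy-propagate statement-by-statement:
  [1] z = 0  (unchanged)
  [2] u = 1  (unchanged)
  [3] t = 0  (unchanged)
  [4] x = 7 - t  -> x = 7 - 0
  [5] c = z  -> c = 0
  [6] d = t  -> d = 0
  [7] y = 9  (unchanged)
  [8] return y  -> return 9
Result (8 stmts):
  z = 0
  u = 1
  t = 0
  x = 7 - 0
  c = 0
  d = 0
  y = 9
  return 9

Answer: z = 0
u = 1
t = 0
x = 7 - 0
c = 0
d = 0
y = 9
return 9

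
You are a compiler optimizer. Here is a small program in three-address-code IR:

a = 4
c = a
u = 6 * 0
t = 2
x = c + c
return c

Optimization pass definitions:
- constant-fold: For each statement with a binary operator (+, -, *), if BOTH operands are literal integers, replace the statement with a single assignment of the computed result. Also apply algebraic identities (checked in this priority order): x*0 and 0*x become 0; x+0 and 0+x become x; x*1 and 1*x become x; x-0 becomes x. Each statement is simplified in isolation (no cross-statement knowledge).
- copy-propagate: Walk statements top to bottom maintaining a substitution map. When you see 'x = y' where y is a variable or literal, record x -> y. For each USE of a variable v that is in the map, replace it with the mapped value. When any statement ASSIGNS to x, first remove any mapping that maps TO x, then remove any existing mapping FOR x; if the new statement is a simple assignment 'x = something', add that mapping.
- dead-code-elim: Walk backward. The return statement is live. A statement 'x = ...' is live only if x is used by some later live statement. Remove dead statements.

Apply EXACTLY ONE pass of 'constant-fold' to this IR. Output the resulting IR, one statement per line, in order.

Applying constant-fold statement-by-statement:
  [1] a = 4  (unchanged)
  [2] c = a  (unchanged)
  [3] u = 6 * 0  -> u = 0
  [4] t = 2  (unchanged)
  [5] x = c + c  (unchanged)
  [6] return c  (unchanged)
Result (6 stmts):
  a = 4
  c = a
  u = 0
  t = 2
  x = c + c
  return c

Answer: a = 4
c = a
u = 0
t = 2
x = c + c
return c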